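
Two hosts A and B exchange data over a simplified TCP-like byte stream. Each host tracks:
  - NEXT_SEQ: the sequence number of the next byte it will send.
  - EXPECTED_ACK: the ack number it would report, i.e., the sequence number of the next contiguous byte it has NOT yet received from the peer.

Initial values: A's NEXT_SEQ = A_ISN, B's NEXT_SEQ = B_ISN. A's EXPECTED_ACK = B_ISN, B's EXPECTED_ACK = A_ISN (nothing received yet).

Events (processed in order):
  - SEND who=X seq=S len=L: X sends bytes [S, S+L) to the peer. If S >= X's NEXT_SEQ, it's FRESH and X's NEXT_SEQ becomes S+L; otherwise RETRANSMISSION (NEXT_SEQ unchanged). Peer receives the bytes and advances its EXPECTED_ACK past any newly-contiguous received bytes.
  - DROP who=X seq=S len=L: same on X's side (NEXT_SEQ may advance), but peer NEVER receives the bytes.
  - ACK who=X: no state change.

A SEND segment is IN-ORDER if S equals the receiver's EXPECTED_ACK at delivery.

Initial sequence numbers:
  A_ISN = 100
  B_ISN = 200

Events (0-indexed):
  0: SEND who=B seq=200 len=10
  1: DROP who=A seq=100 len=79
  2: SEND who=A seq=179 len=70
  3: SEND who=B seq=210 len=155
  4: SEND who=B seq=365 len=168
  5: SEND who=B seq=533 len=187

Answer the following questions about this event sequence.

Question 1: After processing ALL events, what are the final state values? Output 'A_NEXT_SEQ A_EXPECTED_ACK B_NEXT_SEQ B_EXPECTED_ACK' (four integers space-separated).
After event 0: A_seq=100 A_ack=210 B_seq=210 B_ack=100
After event 1: A_seq=179 A_ack=210 B_seq=210 B_ack=100
After event 2: A_seq=249 A_ack=210 B_seq=210 B_ack=100
After event 3: A_seq=249 A_ack=365 B_seq=365 B_ack=100
After event 4: A_seq=249 A_ack=533 B_seq=533 B_ack=100
After event 5: A_seq=249 A_ack=720 B_seq=720 B_ack=100

Answer: 249 720 720 100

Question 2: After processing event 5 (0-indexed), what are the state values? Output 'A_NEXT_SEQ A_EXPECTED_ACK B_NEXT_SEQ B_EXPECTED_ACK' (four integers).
After event 0: A_seq=100 A_ack=210 B_seq=210 B_ack=100
After event 1: A_seq=179 A_ack=210 B_seq=210 B_ack=100
After event 2: A_seq=249 A_ack=210 B_seq=210 B_ack=100
After event 3: A_seq=249 A_ack=365 B_seq=365 B_ack=100
After event 4: A_seq=249 A_ack=533 B_seq=533 B_ack=100
After event 5: A_seq=249 A_ack=720 B_seq=720 B_ack=100

249 720 720 100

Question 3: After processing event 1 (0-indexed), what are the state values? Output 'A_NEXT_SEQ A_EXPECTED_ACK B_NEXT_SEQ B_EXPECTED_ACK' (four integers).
After event 0: A_seq=100 A_ack=210 B_seq=210 B_ack=100
After event 1: A_seq=179 A_ack=210 B_seq=210 B_ack=100

179 210 210 100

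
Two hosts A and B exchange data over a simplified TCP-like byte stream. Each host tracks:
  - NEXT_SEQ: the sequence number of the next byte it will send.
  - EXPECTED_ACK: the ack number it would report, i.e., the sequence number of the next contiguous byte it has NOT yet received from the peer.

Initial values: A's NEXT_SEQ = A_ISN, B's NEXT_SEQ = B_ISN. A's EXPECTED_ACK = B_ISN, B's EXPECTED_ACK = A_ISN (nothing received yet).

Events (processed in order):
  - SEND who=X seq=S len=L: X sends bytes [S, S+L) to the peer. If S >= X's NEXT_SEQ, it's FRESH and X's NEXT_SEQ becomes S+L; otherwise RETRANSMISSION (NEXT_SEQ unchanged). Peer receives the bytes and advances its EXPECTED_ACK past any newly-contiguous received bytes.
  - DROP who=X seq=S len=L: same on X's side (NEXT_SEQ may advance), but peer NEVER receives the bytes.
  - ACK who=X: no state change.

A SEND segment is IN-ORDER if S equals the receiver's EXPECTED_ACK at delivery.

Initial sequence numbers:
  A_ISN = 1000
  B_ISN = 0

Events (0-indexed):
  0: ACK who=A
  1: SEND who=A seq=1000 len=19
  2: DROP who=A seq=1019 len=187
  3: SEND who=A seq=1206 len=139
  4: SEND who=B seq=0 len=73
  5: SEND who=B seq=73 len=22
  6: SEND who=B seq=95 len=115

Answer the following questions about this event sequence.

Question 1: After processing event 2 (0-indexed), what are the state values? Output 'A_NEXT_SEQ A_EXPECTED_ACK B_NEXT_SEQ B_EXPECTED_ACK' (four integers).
After event 0: A_seq=1000 A_ack=0 B_seq=0 B_ack=1000
After event 1: A_seq=1019 A_ack=0 B_seq=0 B_ack=1019
After event 2: A_seq=1206 A_ack=0 B_seq=0 B_ack=1019

1206 0 0 1019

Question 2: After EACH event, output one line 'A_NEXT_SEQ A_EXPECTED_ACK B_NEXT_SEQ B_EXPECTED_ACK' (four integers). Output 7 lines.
1000 0 0 1000
1019 0 0 1019
1206 0 0 1019
1345 0 0 1019
1345 73 73 1019
1345 95 95 1019
1345 210 210 1019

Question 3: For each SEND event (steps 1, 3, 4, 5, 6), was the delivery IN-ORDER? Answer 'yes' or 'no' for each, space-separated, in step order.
Step 1: SEND seq=1000 -> in-order
Step 3: SEND seq=1206 -> out-of-order
Step 4: SEND seq=0 -> in-order
Step 5: SEND seq=73 -> in-order
Step 6: SEND seq=95 -> in-order

Answer: yes no yes yes yes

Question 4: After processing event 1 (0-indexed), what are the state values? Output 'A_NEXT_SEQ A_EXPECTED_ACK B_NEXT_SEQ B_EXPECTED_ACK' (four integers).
After event 0: A_seq=1000 A_ack=0 B_seq=0 B_ack=1000
After event 1: A_seq=1019 A_ack=0 B_seq=0 B_ack=1019

1019 0 0 1019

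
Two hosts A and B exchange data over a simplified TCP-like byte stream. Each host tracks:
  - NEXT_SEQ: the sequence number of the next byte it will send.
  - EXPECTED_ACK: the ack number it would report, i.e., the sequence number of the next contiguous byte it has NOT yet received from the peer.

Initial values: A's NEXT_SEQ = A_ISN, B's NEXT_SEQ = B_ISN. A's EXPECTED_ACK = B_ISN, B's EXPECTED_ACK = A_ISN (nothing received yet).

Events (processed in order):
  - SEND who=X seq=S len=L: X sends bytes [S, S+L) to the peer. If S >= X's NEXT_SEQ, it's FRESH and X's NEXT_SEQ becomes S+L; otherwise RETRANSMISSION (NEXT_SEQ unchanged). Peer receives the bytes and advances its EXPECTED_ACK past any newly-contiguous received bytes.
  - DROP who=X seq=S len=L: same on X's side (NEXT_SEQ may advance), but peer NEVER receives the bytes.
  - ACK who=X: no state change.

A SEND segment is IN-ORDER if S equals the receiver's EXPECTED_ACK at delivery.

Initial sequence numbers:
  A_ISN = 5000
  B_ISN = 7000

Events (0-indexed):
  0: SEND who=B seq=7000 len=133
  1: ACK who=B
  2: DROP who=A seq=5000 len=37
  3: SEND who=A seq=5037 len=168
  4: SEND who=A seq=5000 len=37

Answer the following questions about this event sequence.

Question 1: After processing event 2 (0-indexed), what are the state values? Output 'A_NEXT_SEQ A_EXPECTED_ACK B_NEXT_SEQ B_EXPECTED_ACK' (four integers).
After event 0: A_seq=5000 A_ack=7133 B_seq=7133 B_ack=5000
After event 1: A_seq=5000 A_ack=7133 B_seq=7133 B_ack=5000
After event 2: A_seq=5037 A_ack=7133 B_seq=7133 B_ack=5000

5037 7133 7133 5000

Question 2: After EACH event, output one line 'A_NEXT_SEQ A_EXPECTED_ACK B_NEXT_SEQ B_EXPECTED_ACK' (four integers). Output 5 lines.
5000 7133 7133 5000
5000 7133 7133 5000
5037 7133 7133 5000
5205 7133 7133 5000
5205 7133 7133 5205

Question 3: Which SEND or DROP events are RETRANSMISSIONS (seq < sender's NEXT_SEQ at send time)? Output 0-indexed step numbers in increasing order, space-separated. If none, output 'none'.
Answer: 4

Derivation:
Step 0: SEND seq=7000 -> fresh
Step 2: DROP seq=5000 -> fresh
Step 3: SEND seq=5037 -> fresh
Step 4: SEND seq=5000 -> retransmit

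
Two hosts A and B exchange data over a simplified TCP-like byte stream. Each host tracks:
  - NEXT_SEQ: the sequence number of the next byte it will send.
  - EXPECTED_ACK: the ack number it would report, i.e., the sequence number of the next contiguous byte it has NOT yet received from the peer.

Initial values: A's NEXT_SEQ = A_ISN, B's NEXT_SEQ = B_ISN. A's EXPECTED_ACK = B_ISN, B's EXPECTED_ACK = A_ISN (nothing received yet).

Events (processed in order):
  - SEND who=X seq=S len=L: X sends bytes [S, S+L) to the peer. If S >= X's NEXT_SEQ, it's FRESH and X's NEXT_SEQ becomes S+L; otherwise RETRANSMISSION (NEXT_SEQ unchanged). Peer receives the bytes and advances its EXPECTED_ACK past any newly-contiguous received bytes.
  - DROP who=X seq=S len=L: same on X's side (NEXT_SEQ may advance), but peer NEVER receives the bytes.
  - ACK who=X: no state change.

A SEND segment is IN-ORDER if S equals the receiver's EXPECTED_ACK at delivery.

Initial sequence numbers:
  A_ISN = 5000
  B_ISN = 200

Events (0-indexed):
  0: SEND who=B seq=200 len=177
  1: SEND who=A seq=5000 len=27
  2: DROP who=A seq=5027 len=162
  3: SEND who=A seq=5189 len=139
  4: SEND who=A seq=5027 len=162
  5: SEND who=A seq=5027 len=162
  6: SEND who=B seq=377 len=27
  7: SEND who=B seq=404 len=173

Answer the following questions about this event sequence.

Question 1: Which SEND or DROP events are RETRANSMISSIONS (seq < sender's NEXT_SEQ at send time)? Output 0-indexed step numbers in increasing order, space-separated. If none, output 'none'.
Answer: 4 5

Derivation:
Step 0: SEND seq=200 -> fresh
Step 1: SEND seq=5000 -> fresh
Step 2: DROP seq=5027 -> fresh
Step 3: SEND seq=5189 -> fresh
Step 4: SEND seq=5027 -> retransmit
Step 5: SEND seq=5027 -> retransmit
Step 6: SEND seq=377 -> fresh
Step 7: SEND seq=404 -> fresh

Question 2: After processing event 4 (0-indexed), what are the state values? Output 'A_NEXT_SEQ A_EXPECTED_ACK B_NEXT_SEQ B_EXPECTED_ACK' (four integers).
After event 0: A_seq=5000 A_ack=377 B_seq=377 B_ack=5000
After event 1: A_seq=5027 A_ack=377 B_seq=377 B_ack=5027
After event 2: A_seq=5189 A_ack=377 B_seq=377 B_ack=5027
After event 3: A_seq=5328 A_ack=377 B_seq=377 B_ack=5027
After event 4: A_seq=5328 A_ack=377 B_seq=377 B_ack=5328

5328 377 377 5328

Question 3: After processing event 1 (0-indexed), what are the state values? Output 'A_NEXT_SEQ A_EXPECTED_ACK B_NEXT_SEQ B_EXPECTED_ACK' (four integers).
After event 0: A_seq=5000 A_ack=377 B_seq=377 B_ack=5000
After event 1: A_seq=5027 A_ack=377 B_seq=377 B_ack=5027

5027 377 377 5027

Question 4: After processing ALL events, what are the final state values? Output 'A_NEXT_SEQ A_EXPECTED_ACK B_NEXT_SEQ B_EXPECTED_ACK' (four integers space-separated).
After event 0: A_seq=5000 A_ack=377 B_seq=377 B_ack=5000
After event 1: A_seq=5027 A_ack=377 B_seq=377 B_ack=5027
After event 2: A_seq=5189 A_ack=377 B_seq=377 B_ack=5027
After event 3: A_seq=5328 A_ack=377 B_seq=377 B_ack=5027
After event 4: A_seq=5328 A_ack=377 B_seq=377 B_ack=5328
After event 5: A_seq=5328 A_ack=377 B_seq=377 B_ack=5328
After event 6: A_seq=5328 A_ack=404 B_seq=404 B_ack=5328
After event 7: A_seq=5328 A_ack=577 B_seq=577 B_ack=5328

Answer: 5328 577 577 5328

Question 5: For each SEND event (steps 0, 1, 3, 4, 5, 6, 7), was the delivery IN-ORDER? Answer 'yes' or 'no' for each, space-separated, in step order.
Answer: yes yes no yes no yes yes

Derivation:
Step 0: SEND seq=200 -> in-order
Step 1: SEND seq=5000 -> in-order
Step 3: SEND seq=5189 -> out-of-order
Step 4: SEND seq=5027 -> in-order
Step 5: SEND seq=5027 -> out-of-order
Step 6: SEND seq=377 -> in-order
Step 7: SEND seq=404 -> in-order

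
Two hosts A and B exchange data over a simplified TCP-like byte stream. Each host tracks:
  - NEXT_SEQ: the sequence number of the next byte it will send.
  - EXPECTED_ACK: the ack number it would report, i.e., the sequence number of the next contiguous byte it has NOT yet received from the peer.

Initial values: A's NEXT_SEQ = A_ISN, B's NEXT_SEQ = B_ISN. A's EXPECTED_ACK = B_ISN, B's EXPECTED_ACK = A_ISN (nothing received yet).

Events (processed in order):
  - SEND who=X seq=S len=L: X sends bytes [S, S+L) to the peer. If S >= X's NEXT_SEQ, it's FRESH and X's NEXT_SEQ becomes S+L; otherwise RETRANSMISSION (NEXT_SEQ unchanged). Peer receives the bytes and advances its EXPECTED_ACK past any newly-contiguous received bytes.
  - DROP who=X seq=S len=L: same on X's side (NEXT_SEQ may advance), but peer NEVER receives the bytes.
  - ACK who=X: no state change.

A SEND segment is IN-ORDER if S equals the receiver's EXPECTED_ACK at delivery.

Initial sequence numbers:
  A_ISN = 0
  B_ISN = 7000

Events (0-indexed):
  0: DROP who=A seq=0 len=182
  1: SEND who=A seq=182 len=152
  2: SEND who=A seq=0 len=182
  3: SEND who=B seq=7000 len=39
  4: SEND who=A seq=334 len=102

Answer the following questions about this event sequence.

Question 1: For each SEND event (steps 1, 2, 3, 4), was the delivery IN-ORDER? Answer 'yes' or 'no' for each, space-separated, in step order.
Answer: no yes yes yes

Derivation:
Step 1: SEND seq=182 -> out-of-order
Step 2: SEND seq=0 -> in-order
Step 3: SEND seq=7000 -> in-order
Step 4: SEND seq=334 -> in-order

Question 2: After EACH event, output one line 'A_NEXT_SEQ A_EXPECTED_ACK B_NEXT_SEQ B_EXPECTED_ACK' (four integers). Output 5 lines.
182 7000 7000 0
334 7000 7000 0
334 7000 7000 334
334 7039 7039 334
436 7039 7039 436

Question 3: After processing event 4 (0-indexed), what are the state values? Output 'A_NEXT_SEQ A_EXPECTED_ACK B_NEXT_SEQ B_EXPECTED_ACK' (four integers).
After event 0: A_seq=182 A_ack=7000 B_seq=7000 B_ack=0
After event 1: A_seq=334 A_ack=7000 B_seq=7000 B_ack=0
After event 2: A_seq=334 A_ack=7000 B_seq=7000 B_ack=334
After event 3: A_seq=334 A_ack=7039 B_seq=7039 B_ack=334
After event 4: A_seq=436 A_ack=7039 B_seq=7039 B_ack=436

436 7039 7039 436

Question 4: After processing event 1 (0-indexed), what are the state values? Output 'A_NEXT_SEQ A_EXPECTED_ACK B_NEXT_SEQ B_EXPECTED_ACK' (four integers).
After event 0: A_seq=182 A_ack=7000 B_seq=7000 B_ack=0
After event 1: A_seq=334 A_ack=7000 B_seq=7000 B_ack=0

334 7000 7000 0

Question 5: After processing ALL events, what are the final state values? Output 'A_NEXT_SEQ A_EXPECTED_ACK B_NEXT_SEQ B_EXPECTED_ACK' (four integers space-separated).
Answer: 436 7039 7039 436

Derivation:
After event 0: A_seq=182 A_ack=7000 B_seq=7000 B_ack=0
After event 1: A_seq=334 A_ack=7000 B_seq=7000 B_ack=0
After event 2: A_seq=334 A_ack=7000 B_seq=7000 B_ack=334
After event 3: A_seq=334 A_ack=7039 B_seq=7039 B_ack=334
After event 4: A_seq=436 A_ack=7039 B_seq=7039 B_ack=436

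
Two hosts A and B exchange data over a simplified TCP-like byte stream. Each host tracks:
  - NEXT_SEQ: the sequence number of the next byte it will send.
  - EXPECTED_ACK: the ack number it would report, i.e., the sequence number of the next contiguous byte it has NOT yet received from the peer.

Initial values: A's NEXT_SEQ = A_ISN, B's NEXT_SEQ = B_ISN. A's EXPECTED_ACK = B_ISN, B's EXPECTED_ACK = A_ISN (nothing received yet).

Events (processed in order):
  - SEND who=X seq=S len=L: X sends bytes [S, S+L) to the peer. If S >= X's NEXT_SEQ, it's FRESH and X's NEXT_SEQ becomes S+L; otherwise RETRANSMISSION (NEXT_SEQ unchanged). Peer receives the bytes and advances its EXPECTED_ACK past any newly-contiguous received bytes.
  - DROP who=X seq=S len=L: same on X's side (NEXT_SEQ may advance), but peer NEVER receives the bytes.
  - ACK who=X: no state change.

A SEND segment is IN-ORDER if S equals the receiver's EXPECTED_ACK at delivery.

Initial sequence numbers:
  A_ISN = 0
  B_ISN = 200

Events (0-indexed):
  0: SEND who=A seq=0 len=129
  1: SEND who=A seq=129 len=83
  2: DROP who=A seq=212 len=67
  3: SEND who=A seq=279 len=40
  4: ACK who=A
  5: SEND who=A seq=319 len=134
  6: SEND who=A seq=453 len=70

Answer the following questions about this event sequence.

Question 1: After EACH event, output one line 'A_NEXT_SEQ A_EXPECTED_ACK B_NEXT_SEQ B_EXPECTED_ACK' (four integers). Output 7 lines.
129 200 200 129
212 200 200 212
279 200 200 212
319 200 200 212
319 200 200 212
453 200 200 212
523 200 200 212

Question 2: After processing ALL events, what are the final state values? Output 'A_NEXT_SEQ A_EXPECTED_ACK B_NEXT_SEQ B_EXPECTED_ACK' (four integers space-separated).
After event 0: A_seq=129 A_ack=200 B_seq=200 B_ack=129
After event 1: A_seq=212 A_ack=200 B_seq=200 B_ack=212
After event 2: A_seq=279 A_ack=200 B_seq=200 B_ack=212
After event 3: A_seq=319 A_ack=200 B_seq=200 B_ack=212
After event 4: A_seq=319 A_ack=200 B_seq=200 B_ack=212
After event 5: A_seq=453 A_ack=200 B_seq=200 B_ack=212
After event 6: A_seq=523 A_ack=200 B_seq=200 B_ack=212

Answer: 523 200 200 212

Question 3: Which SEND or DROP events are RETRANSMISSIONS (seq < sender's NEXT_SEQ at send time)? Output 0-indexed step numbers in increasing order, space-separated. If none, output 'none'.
Step 0: SEND seq=0 -> fresh
Step 1: SEND seq=129 -> fresh
Step 2: DROP seq=212 -> fresh
Step 3: SEND seq=279 -> fresh
Step 5: SEND seq=319 -> fresh
Step 6: SEND seq=453 -> fresh

Answer: none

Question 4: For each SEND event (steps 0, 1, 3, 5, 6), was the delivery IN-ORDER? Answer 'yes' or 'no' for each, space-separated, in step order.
Step 0: SEND seq=0 -> in-order
Step 1: SEND seq=129 -> in-order
Step 3: SEND seq=279 -> out-of-order
Step 5: SEND seq=319 -> out-of-order
Step 6: SEND seq=453 -> out-of-order

Answer: yes yes no no no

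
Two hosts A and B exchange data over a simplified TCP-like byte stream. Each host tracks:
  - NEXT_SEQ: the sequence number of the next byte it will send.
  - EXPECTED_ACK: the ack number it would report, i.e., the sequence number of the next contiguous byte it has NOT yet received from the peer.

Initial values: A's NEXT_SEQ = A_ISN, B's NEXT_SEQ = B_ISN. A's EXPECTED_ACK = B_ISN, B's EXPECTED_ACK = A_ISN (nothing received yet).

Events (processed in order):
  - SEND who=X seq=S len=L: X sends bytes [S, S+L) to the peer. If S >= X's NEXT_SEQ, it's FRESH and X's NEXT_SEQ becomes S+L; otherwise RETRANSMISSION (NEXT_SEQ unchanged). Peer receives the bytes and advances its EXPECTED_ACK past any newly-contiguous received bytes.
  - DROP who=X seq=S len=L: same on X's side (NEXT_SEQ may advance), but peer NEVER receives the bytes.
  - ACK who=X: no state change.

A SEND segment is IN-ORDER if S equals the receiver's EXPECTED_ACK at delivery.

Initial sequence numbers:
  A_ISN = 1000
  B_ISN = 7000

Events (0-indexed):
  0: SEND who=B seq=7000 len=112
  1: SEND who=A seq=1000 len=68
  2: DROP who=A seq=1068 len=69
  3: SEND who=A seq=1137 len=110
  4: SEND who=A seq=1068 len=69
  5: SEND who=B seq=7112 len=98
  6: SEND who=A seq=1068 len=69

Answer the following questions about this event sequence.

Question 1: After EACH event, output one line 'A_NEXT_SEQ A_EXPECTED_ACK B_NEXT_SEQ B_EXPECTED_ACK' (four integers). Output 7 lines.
1000 7112 7112 1000
1068 7112 7112 1068
1137 7112 7112 1068
1247 7112 7112 1068
1247 7112 7112 1247
1247 7210 7210 1247
1247 7210 7210 1247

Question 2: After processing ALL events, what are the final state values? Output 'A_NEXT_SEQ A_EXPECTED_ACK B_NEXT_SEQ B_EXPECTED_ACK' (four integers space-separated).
Answer: 1247 7210 7210 1247

Derivation:
After event 0: A_seq=1000 A_ack=7112 B_seq=7112 B_ack=1000
After event 1: A_seq=1068 A_ack=7112 B_seq=7112 B_ack=1068
After event 2: A_seq=1137 A_ack=7112 B_seq=7112 B_ack=1068
After event 3: A_seq=1247 A_ack=7112 B_seq=7112 B_ack=1068
After event 4: A_seq=1247 A_ack=7112 B_seq=7112 B_ack=1247
After event 5: A_seq=1247 A_ack=7210 B_seq=7210 B_ack=1247
After event 6: A_seq=1247 A_ack=7210 B_seq=7210 B_ack=1247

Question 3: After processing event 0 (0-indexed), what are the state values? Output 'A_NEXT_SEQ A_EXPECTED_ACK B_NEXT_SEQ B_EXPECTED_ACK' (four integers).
After event 0: A_seq=1000 A_ack=7112 B_seq=7112 B_ack=1000

1000 7112 7112 1000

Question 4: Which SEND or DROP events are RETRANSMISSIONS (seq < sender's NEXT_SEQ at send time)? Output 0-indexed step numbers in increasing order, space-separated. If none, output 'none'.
Answer: 4 6

Derivation:
Step 0: SEND seq=7000 -> fresh
Step 1: SEND seq=1000 -> fresh
Step 2: DROP seq=1068 -> fresh
Step 3: SEND seq=1137 -> fresh
Step 4: SEND seq=1068 -> retransmit
Step 5: SEND seq=7112 -> fresh
Step 6: SEND seq=1068 -> retransmit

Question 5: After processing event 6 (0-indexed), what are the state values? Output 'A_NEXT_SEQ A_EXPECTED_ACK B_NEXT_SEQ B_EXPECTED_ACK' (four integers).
After event 0: A_seq=1000 A_ack=7112 B_seq=7112 B_ack=1000
After event 1: A_seq=1068 A_ack=7112 B_seq=7112 B_ack=1068
After event 2: A_seq=1137 A_ack=7112 B_seq=7112 B_ack=1068
After event 3: A_seq=1247 A_ack=7112 B_seq=7112 B_ack=1068
After event 4: A_seq=1247 A_ack=7112 B_seq=7112 B_ack=1247
After event 5: A_seq=1247 A_ack=7210 B_seq=7210 B_ack=1247
After event 6: A_seq=1247 A_ack=7210 B_seq=7210 B_ack=1247

1247 7210 7210 1247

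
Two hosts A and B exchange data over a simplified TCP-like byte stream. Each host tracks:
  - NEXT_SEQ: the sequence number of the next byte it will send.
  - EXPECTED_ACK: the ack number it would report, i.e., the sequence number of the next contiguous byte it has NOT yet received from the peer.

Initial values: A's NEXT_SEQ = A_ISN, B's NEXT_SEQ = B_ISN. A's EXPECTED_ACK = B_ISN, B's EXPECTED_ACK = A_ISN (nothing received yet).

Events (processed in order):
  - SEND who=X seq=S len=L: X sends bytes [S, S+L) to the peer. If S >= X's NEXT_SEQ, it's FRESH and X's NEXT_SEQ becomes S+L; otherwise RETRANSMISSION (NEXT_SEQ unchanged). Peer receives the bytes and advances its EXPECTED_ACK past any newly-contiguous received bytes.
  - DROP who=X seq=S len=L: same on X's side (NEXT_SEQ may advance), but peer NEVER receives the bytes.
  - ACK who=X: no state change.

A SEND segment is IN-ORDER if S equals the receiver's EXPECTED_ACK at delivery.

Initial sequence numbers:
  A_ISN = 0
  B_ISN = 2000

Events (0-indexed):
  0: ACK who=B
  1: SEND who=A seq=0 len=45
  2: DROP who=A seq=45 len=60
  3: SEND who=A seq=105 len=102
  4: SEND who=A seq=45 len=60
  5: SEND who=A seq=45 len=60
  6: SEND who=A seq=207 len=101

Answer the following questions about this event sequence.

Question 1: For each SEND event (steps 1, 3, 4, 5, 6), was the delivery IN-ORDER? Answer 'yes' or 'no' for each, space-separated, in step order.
Step 1: SEND seq=0 -> in-order
Step 3: SEND seq=105 -> out-of-order
Step 4: SEND seq=45 -> in-order
Step 5: SEND seq=45 -> out-of-order
Step 6: SEND seq=207 -> in-order

Answer: yes no yes no yes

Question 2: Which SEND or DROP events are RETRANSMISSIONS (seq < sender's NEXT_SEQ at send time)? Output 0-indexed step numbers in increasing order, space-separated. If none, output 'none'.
Step 1: SEND seq=0 -> fresh
Step 2: DROP seq=45 -> fresh
Step 3: SEND seq=105 -> fresh
Step 4: SEND seq=45 -> retransmit
Step 5: SEND seq=45 -> retransmit
Step 6: SEND seq=207 -> fresh

Answer: 4 5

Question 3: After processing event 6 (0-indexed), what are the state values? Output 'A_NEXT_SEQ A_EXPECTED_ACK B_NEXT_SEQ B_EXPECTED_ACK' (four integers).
After event 0: A_seq=0 A_ack=2000 B_seq=2000 B_ack=0
After event 1: A_seq=45 A_ack=2000 B_seq=2000 B_ack=45
After event 2: A_seq=105 A_ack=2000 B_seq=2000 B_ack=45
After event 3: A_seq=207 A_ack=2000 B_seq=2000 B_ack=45
After event 4: A_seq=207 A_ack=2000 B_seq=2000 B_ack=207
After event 5: A_seq=207 A_ack=2000 B_seq=2000 B_ack=207
After event 6: A_seq=308 A_ack=2000 B_seq=2000 B_ack=308

308 2000 2000 308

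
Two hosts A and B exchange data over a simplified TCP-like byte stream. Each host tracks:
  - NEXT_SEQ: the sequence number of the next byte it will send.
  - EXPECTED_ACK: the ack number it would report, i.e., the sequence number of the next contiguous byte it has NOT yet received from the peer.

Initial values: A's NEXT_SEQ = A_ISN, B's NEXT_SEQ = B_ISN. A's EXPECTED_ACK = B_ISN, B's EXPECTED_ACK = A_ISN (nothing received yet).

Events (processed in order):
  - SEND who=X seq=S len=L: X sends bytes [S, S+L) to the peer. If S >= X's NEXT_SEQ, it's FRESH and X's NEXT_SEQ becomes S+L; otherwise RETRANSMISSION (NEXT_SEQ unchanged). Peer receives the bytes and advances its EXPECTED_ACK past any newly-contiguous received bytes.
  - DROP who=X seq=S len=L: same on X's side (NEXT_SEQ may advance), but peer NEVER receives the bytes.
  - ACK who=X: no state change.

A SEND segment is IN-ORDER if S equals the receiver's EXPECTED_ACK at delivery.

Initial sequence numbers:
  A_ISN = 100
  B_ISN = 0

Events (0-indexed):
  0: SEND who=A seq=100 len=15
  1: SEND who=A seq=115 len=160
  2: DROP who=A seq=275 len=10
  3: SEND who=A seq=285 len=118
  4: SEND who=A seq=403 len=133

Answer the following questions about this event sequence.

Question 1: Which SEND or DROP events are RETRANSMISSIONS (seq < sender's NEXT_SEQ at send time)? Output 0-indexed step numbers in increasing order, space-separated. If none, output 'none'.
Step 0: SEND seq=100 -> fresh
Step 1: SEND seq=115 -> fresh
Step 2: DROP seq=275 -> fresh
Step 3: SEND seq=285 -> fresh
Step 4: SEND seq=403 -> fresh

Answer: none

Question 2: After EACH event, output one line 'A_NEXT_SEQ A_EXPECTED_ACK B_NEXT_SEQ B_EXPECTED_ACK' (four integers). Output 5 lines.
115 0 0 115
275 0 0 275
285 0 0 275
403 0 0 275
536 0 0 275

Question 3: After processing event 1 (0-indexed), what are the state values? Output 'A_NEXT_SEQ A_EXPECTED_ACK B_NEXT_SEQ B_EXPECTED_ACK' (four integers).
After event 0: A_seq=115 A_ack=0 B_seq=0 B_ack=115
After event 1: A_seq=275 A_ack=0 B_seq=0 B_ack=275

275 0 0 275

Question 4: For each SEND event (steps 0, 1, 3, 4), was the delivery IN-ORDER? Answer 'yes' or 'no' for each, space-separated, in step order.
Answer: yes yes no no

Derivation:
Step 0: SEND seq=100 -> in-order
Step 1: SEND seq=115 -> in-order
Step 3: SEND seq=285 -> out-of-order
Step 4: SEND seq=403 -> out-of-order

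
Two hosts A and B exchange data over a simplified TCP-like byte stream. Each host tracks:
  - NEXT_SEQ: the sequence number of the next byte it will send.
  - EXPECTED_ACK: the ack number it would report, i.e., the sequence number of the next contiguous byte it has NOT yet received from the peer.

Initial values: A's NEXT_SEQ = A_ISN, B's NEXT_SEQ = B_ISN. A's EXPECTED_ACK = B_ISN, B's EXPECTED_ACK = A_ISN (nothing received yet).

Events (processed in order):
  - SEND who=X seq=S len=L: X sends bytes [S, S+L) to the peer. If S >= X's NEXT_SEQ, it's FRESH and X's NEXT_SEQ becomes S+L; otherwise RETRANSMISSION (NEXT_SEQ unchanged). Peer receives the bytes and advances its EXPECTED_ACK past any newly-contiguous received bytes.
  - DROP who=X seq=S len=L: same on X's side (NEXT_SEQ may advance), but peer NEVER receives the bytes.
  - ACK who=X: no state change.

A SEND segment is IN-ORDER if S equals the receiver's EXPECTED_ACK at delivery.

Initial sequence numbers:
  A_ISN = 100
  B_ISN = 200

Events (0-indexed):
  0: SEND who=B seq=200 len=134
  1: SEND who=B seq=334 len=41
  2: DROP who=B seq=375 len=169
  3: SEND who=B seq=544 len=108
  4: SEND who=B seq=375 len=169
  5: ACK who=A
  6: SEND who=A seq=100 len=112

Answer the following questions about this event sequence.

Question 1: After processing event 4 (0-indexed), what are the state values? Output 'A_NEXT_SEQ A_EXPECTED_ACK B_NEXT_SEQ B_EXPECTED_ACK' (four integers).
After event 0: A_seq=100 A_ack=334 B_seq=334 B_ack=100
After event 1: A_seq=100 A_ack=375 B_seq=375 B_ack=100
After event 2: A_seq=100 A_ack=375 B_seq=544 B_ack=100
After event 3: A_seq=100 A_ack=375 B_seq=652 B_ack=100
After event 4: A_seq=100 A_ack=652 B_seq=652 B_ack=100

100 652 652 100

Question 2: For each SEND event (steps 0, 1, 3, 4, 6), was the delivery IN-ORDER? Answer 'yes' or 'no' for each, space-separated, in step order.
Step 0: SEND seq=200 -> in-order
Step 1: SEND seq=334 -> in-order
Step 3: SEND seq=544 -> out-of-order
Step 4: SEND seq=375 -> in-order
Step 6: SEND seq=100 -> in-order

Answer: yes yes no yes yes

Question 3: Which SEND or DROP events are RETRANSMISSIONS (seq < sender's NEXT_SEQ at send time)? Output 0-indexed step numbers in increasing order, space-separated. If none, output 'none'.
Step 0: SEND seq=200 -> fresh
Step 1: SEND seq=334 -> fresh
Step 2: DROP seq=375 -> fresh
Step 3: SEND seq=544 -> fresh
Step 4: SEND seq=375 -> retransmit
Step 6: SEND seq=100 -> fresh

Answer: 4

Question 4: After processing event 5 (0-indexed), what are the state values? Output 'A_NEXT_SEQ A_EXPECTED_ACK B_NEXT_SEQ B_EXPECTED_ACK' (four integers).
After event 0: A_seq=100 A_ack=334 B_seq=334 B_ack=100
After event 1: A_seq=100 A_ack=375 B_seq=375 B_ack=100
After event 2: A_seq=100 A_ack=375 B_seq=544 B_ack=100
After event 3: A_seq=100 A_ack=375 B_seq=652 B_ack=100
After event 4: A_seq=100 A_ack=652 B_seq=652 B_ack=100
After event 5: A_seq=100 A_ack=652 B_seq=652 B_ack=100

100 652 652 100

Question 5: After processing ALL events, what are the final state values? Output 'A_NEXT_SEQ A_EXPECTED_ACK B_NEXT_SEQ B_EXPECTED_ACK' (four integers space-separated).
Answer: 212 652 652 212

Derivation:
After event 0: A_seq=100 A_ack=334 B_seq=334 B_ack=100
After event 1: A_seq=100 A_ack=375 B_seq=375 B_ack=100
After event 2: A_seq=100 A_ack=375 B_seq=544 B_ack=100
After event 3: A_seq=100 A_ack=375 B_seq=652 B_ack=100
After event 4: A_seq=100 A_ack=652 B_seq=652 B_ack=100
After event 5: A_seq=100 A_ack=652 B_seq=652 B_ack=100
After event 6: A_seq=212 A_ack=652 B_seq=652 B_ack=212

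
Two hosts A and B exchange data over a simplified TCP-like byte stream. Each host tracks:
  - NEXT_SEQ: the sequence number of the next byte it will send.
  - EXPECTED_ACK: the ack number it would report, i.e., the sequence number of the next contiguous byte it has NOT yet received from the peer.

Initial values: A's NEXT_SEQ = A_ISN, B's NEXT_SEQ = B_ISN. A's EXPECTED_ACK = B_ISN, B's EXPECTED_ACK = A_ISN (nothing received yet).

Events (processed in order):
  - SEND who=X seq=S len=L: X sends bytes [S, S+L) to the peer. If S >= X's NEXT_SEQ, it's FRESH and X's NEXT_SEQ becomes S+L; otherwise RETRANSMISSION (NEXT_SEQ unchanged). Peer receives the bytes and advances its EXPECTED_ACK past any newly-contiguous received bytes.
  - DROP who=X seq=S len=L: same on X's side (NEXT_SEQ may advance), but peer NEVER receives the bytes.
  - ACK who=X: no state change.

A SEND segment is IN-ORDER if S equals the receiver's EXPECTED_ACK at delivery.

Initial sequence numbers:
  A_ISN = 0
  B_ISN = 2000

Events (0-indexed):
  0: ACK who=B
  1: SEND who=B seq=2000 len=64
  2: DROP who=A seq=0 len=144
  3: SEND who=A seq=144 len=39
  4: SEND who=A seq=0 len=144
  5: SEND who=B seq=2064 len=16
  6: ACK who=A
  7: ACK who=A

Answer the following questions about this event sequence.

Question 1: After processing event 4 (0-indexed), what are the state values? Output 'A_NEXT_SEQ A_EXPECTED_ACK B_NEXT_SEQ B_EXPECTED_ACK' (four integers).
After event 0: A_seq=0 A_ack=2000 B_seq=2000 B_ack=0
After event 1: A_seq=0 A_ack=2064 B_seq=2064 B_ack=0
After event 2: A_seq=144 A_ack=2064 B_seq=2064 B_ack=0
After event 3: A_seq=183 A_ack=2064 B_seq=2064 B_ack=0
After event 4: A_seq=183 A_ack=2064 B_seq=2064 B_ack=183

183 2064 2064 183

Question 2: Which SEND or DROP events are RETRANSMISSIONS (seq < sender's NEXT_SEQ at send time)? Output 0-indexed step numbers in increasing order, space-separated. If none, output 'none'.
Answer: 4

Derivation:
Step 1: SEND seq=2000 -> fresh
Step 2: DROP seq=0 -> fresh
Step 3: SEND seq=144 -> fresh
Step 4: SEND seq=0 -> retransmit
Step 5: SEND seq=2064 -> fresh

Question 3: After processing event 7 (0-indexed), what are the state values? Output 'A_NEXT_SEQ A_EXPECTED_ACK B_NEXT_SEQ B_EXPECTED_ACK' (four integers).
After event 0: A_seq=0 A_ack=2000 B_seq=2000 B_ack=0
After event 1: A_seq=0 A_ack=2064 B_seq=2064 B_ack=0
After event 2: A_seq=144 A_ack=2064 B_seq=2064 B_ack=0
After event 3: A_seq=183 A_ack=2064 B_seq=2064 B_ack=0
After event 4: A_seq=183 A_ack=2064 B_seq=2064 B_ack=183
After event 5: A_seq=183 A_ack=2080 B_seq=2080 B_ack=183
After event 6: A_seq=183 A_ack=2080 B_seq=2080 B_ack=183
After event 7: A_seq=183 A_ack=2080 B_seq=2080 B_ack=183

183 2080 2080 183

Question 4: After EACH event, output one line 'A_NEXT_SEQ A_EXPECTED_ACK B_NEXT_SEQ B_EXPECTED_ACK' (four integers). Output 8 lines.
0 2000 2000 0
0 2064 2064 0
144 2064 2064 0
183 2064 2064 0
183 2064 2064 183
183 2080 2080 183
183 2080 2080 183
183 2080 2080 183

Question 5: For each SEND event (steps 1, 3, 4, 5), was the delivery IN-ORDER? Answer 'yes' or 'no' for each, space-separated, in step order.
Step 1: SEND seq=2000 -> in-order
Step 3: SEND seq=144 -> out-of-order
Step 4: SEND seq=0 -> in-order
Step 5: SEND seq=2064 -> in-order

Answer: yes no yes yes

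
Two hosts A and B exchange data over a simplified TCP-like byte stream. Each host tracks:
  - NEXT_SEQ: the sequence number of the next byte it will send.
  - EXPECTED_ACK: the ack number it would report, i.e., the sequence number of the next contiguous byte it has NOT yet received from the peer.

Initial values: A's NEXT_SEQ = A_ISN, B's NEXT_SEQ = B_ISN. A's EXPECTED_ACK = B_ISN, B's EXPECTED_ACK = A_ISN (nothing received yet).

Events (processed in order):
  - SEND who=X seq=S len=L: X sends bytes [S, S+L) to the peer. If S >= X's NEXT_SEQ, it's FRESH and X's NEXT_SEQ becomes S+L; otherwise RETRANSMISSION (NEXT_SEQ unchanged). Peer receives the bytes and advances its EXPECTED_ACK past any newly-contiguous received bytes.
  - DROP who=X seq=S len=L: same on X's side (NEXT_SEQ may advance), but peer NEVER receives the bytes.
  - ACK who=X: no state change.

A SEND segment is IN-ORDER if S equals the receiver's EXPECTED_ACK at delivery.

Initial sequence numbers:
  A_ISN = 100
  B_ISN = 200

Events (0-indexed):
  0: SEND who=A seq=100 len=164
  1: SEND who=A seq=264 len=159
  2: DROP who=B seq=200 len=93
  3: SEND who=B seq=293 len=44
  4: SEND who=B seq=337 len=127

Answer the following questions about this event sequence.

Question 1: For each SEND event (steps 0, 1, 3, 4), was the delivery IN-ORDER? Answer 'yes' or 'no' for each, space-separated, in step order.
Answer: yes yes no no

Derivation:
Step 0: SEND seq=100 -> in-order
Step 1: SEND seq=264 -> in-order
Step 3: SEND seq=293 -> out-of-order
Step 4: SEND seq=337 -> out-of-order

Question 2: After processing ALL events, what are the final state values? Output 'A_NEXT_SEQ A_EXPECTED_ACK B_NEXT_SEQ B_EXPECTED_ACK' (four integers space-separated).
Answer: 423 200 464 423

Derivation:
After event 0: A_seq=264 A_ack=200 B_seq=200 B_ack=264
After event 1: A_seq=423 A_ack=200 B_seq=200 B_ack=423
After event 2: A_seq=423 A_ack=200 B_seq=293 B_ack=423
After event 3: A_seq=423 A_ack=200 B_seq=337 B_ack=423
After event 4: A_seq=423 A_ack=200 B_seq=464 B_ack=423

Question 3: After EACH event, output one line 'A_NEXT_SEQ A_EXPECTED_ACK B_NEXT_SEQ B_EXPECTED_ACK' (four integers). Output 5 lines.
264 200 200 264
423 200 200 423
423 200 293 423
423 200 337 423
423 200 464 423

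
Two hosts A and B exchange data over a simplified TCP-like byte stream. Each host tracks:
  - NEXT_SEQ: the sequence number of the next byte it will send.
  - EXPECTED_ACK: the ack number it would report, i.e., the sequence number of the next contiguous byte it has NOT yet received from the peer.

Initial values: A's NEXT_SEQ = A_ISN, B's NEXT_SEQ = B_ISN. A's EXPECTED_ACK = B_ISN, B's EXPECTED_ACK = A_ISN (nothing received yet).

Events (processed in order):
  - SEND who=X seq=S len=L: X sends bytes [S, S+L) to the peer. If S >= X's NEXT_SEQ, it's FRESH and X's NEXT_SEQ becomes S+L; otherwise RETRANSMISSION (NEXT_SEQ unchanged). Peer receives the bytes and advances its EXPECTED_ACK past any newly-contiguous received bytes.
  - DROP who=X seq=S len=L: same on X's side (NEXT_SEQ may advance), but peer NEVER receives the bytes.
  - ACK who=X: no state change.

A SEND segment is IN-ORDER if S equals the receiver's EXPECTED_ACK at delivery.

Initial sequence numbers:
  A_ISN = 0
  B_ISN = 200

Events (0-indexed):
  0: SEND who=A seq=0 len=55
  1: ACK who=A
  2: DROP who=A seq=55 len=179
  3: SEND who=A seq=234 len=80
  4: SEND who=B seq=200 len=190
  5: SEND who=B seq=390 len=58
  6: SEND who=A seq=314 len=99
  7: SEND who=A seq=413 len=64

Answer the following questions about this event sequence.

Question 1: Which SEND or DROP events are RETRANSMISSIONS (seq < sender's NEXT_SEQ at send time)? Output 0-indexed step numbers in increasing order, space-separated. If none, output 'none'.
Answer: none

Derivation:
Step 0: SEND seq=0 -> fresh
Step 2: DROP seq=55 -> fresh
Step 3: SEND seq=234 -> fresh
Step 4: SEND seq=200 -> fresh
Step 5: SEND seq=390 -> fresh
Step 6: SEND seq=314 -> fresh
Step 7: SEND seq=413 -> fresh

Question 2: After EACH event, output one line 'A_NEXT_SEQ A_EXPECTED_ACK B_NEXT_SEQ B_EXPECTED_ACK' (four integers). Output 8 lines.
55 200 200 55
55 200 200 55
234 200 200 55
314 200 200 55
314 390 390 55
314 448 448 55
413 448 448 55
477 448 448 55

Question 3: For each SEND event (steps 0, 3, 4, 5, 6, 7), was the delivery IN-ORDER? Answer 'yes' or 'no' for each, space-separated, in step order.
Answer: yes no yes yes no no

Derivation:
Step 0: SEND seq=0 -> in-order
Step 3: SEND seq=234 -> out-of-order
Step 4: SEND seq=200 -> in-order
Step 5: SEND seq=390 -> in-order
Step 6: SEND seq=314 -> out-of-order
Step 7: SEND seq=413 -> out-of-order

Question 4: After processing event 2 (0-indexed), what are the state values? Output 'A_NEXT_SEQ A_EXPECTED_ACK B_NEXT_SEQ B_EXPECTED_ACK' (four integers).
After event 0: A_seq=55 A_ack=200 B_seq=200 B_ack=55
After event 1: A_seq=55 A_ack=200 B_seq=200 B_ack=55
After event 2: A_seq=234 A_ack=200 B_seq=200 B_ack=55

234 200 200 55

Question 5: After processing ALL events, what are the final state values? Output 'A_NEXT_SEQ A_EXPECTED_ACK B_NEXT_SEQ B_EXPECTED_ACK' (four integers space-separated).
Answer: 477 448 448 55

Derivation:
After event 0: A_seq=55 A_ack=200 B_seq=200 B_ack=55
After event 1: A_seq=55 A_ack=200 B_seq=200 B_ack=55
After event 2: A_seq=234 A_ack=200 B_seq=200 B_ack=55
After event 3: A_seq=314 A_ack=200 B_seq=200 B_ack=55
After event 4: A_seq=314 A_ack=390 B_seq=390 B_ack=55
After event 5: A_seq=314 A_ack=448 B_seq=448 B_ack=55
After event 6: A_seq=413 A_ack=448 B_seq=448 B_ack=55
After event 7: A_seq=477 A_ack=448 B_seq=448 B_ack=55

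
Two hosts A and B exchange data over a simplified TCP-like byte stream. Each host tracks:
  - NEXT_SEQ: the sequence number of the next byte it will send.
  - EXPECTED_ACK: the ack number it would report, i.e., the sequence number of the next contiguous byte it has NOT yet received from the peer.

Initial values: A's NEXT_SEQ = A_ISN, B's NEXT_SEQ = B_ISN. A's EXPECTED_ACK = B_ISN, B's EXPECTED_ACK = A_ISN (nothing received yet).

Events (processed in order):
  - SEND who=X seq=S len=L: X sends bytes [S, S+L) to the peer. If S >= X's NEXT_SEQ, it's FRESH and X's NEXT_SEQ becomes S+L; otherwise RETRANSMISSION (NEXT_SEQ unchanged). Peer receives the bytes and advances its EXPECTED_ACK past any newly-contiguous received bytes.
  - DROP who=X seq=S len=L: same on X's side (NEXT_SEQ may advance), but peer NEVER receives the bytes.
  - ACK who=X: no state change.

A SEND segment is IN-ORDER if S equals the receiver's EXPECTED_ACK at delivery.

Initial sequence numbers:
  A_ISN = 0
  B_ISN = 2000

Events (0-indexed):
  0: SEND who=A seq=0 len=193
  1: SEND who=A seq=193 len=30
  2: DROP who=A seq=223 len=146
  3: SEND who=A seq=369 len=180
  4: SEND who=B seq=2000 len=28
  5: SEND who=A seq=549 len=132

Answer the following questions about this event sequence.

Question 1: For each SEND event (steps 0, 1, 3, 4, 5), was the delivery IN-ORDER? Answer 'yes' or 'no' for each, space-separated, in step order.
Answer: yes yes no yes no

Derivation:
Step 0: SEND seq=0 -> in-order
Step 1: SEND seq=193 -> in-order
Step 3: SEND seq=369 -> out-of-order
Step 4: SEND seq=2000 -> in-order
Step 5: SEND seq=549 -> out-of-order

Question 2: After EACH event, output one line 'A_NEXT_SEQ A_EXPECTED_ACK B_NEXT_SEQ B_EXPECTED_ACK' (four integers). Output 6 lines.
193 2000 2000 193
223 2000 2000 223
369 2000 2000 223
549 2000 2000 223
549 2028 2028 223
681 2028 2028 223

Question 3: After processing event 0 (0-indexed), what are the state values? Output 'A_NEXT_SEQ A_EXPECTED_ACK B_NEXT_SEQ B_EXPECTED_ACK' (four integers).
After event 0: A_seq=193 A_ack=2000 B_seq=2000 B_ack=193

193 2000 2000 193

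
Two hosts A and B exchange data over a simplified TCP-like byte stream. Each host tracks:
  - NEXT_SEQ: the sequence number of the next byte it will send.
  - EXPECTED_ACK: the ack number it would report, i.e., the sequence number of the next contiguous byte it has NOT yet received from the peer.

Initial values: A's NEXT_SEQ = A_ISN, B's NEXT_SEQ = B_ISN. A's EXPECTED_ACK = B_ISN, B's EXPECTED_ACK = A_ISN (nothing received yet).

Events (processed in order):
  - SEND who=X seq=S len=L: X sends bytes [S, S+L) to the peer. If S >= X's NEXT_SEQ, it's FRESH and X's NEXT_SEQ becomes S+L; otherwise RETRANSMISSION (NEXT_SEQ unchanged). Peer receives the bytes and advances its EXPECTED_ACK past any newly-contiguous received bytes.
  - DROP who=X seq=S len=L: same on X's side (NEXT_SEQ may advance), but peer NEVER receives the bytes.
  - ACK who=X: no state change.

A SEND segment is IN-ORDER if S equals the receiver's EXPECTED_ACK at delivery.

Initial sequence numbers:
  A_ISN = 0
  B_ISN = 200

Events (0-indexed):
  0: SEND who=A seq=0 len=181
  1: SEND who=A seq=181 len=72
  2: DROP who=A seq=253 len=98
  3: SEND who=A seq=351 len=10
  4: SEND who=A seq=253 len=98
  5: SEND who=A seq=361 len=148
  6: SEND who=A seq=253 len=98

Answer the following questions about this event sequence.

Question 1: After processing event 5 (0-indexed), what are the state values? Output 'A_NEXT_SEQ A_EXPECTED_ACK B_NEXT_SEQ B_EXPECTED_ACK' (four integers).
After event 0: A_seq=181 A_ack=200 B_seq=200 B_ack=181
After event 1: A_seq=253 A_ack=200 B_seq=200 B_ack=253
After event 2: A_seq=351 A_ack=200 B_seq=200 B_ack=253
After event 3: A_seq=361 A_ack=200 B_seq=200 B_ack=253
After event 4: A_seq=361 A_ack=200 B_seq=200 B_ack=361
After event 5: A_seq=509 A_ack=200 B_seq=200 B_ack=509

509 200 200 509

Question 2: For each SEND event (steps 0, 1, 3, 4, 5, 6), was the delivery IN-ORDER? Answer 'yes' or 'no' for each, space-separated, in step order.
Answer: yes yes no yes yes no

Derivation:
Step 0: SEND seq=0 -> in-order
Step 1: SEND seq=181 -> in-order
Step 3: SEND seq=351 -> out-of-order
Step 4: SEND seq=253 -> in-order
Step 5: SEND seq=361 -> in-order
Step 6: SEND seq=253 -> out-of-order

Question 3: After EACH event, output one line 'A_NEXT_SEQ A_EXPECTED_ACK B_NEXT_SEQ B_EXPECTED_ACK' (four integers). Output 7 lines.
181 200 200 181
253 200 200 253
351 200 200 253
361 200 200 253
361 200 200 361
509 200 200 509
509 200 200 509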